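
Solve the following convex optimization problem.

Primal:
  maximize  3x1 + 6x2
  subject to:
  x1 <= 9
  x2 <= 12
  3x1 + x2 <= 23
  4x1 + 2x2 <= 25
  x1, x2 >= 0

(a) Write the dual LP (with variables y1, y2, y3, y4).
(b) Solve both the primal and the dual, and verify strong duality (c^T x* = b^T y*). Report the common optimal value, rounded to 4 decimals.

The standard primal-dual pair for 'max c^T x s.t. A x <= b, x >= 0' is:
  Dual:  min b^T y  s.t.  A^T y >= c,  y >= 0.

So the dual LP is:
  minimize  9y1 + 12y2 + 23y3 + 25y4
  subject to:
    y1 + 3y3 + 4y4 >= 3
    y2 + y3 + 2y4 >= 6
    y1, y2, y3, y4 >= 0

Solving the primal: x* = (0.25, 12).
  primal value c^T x* = 72.75.
Solving the dual: y* = (0, 4.5, 0, 0.75).
  dual value b^T y* = 72.75.
Strong duality: c^T x* = b^T y*. Confirmed.

72.75


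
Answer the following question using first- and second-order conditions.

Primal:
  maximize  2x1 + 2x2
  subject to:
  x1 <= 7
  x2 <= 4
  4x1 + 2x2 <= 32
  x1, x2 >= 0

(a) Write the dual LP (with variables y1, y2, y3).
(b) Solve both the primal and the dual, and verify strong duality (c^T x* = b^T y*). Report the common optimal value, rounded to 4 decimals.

The standard primal-dual pair for 'max c^T x s.t. A x <= b, x >= 0' is:
  Dual:  min b^T y  s.t.  A^T y >= c,  y >= 0.

So the dual LP is:
  minimize  7y1 + 4y2 + 32y3
  subject to:
    y1 + 4y3 >= 2
    y2 + 2y3 >= 2
    y1, y2, y3 >= 0

Solving the primal: x* = (6, 4).
  primal value c^T x* = 20.
Solving the dual: y* = (0, 1, 0.5).
  dual value b^T y* = 20.
Strong duality: c^T x* = b^T y*. Confirmed.

20


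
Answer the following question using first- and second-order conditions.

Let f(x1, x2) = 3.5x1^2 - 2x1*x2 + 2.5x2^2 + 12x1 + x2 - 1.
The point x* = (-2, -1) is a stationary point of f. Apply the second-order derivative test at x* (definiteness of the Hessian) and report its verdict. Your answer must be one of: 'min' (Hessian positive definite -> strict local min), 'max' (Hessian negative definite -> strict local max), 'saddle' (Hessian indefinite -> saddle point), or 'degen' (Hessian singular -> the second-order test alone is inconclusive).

Compute the Hessian H = grad^2 f:
  H = [[7, -2], [-2, 5]]
Verify stationarity: grad f(x*) = H x* + g = (0, 0).
Eigenvalues of H: 3.7639, 8.2361.
Both eigenvalues > 0, so H is positive definite -> x* is a strict local min.

min


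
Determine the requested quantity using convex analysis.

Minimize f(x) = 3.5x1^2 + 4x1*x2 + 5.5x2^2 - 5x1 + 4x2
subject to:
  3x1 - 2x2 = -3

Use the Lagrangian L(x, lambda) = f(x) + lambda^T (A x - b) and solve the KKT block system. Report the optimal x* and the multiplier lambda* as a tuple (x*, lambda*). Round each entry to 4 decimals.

Form the Lagrangian:
  L(x, lambda) = (1/2) x^T Q x + c^T x + lambda^T (A x - b)
Stationarity (grad_x L = 0): Q x + c + A^T lambda = 0.
Primal feasibility: A x = b.

This gives the KKT block system:
  [ Q   A^T ] [ x     ]   [-c ]
  [ A    0  ] [ lambda ] = [ b ]

Solving the linear system:
  x*      = (-0.7257, 0.4114)
  lambda* = (2.8114)
  f(x*)   = 6.8543

x* = (-0.7257, 0.4114), lambda* = (2.8114)


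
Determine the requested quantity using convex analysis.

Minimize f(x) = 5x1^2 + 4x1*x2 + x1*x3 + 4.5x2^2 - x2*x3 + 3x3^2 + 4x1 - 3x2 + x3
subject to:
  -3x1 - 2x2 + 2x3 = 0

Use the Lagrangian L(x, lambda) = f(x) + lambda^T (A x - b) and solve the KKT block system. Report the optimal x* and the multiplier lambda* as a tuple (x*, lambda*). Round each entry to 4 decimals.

Form the Lagrangian:
  L(x, lambda) = (1/2) x^T Q x + c^T x + lambda^T (A x - b)
Stationarity (grad_x L = 0): Q x + c + A^T lambda = 0.
Primal feasibility: A x = b.

This gives the KKT block system:
  [ Q   A^T ] [ x     ]   [-c ]
  [ A    0  ] [ lambda ] = [ b ]

Solving the linear system:
  x*      = (-0.5126, 0.6467, -0.1222)
  lambda* = (0.4462)
  f(x*)   = -2.0564

x* = (-0.5126, 0.6467, -0.1222), lambda* = (0.4462)


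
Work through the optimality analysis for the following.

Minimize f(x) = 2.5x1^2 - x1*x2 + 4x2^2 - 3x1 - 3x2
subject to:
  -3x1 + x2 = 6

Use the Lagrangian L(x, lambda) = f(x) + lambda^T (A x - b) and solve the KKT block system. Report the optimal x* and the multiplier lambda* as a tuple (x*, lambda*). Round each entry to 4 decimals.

Form the Lagrangian:
  L(x, lambda) = (1/2) x^T Q x + c^T x + lambda^T (A x - b)
Stationarity (grad_x L = 0): Q x + c + A^T lambda = 0.
Primal feasibility: A x = b.

This gives the KKT block system:
  [ Q   A^T ] [ x     ]   [-c ]
  [ A    0  ] [ lambda ] = [ b ]

Solving the linear system:
  x*      = (-1.7746, 0.6761)
  lambda* = (-4.1831)
  f(x*)   = 14.1972

x* = (-1.7746, 0.6761), lambda* = (-4.1831)


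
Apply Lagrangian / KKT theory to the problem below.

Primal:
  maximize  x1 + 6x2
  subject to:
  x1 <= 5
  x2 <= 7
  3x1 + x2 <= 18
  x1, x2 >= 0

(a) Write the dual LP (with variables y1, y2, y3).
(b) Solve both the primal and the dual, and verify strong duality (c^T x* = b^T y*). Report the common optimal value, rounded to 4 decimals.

The standard primal-dual pair for 'max c^T x s.t. A x <= b, x >= 0' is:
  Dual:  min b^T y  s.t.  A^T y >= c,  y >= 0.

So the dual LP is:
  minimize  5y1 + 7y2 + 18y3
  subject to:
    y1 + 3y3 >= 1
    y2 + y3 >= 6
    y1, y2, y3 >= 0

Solving the primal: x* = (3.6667, 7).
  primal value c^T x* = 45.6667.
Solving the dual: y* = (0, 5.6667, 0.3333).
  dual value b^T y* = 45.6667.
Strong duality: c^T x* = b^T y*. Confirmed.

45.6667


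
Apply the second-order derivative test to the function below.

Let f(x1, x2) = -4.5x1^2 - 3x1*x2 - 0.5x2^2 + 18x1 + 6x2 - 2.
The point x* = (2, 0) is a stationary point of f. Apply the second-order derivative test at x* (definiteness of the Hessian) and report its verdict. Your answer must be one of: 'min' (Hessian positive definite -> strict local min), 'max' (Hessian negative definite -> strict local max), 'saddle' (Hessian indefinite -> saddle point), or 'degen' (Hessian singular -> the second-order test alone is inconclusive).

Compute the Hessian H = grad^2 f:
  H = [[-9, -3], [-3, -1]]
Verify stationarity: grad f(x*) = H x* + g = (0, 0).
Eigenvalues of H: -10, 0.
H has a zero eigenvalue (singular; negative semidefinite but not definite), so H is neither positive definite, negative definite, nor indefinite. The second-order test alone is inconclusive -> degen.
(Indeed, f is constant along the null direction of H through x*, so x* is not a strict local extremum.)

degen


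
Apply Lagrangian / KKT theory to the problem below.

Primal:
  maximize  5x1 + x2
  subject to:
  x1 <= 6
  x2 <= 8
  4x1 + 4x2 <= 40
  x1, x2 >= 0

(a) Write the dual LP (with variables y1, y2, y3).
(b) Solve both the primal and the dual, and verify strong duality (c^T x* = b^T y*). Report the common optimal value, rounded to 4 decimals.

The standard primal-dual pair for 'max c^T x s.t. A x <= b, x >= 0' is:
  Dual:  min b^T y  s.t.  A^T y >= c,  y >= 0.

So the dual LP is:
  minimize  6y1 + 8y2 + 40y3
  subject to:
    y1 + 4y3 >= 5
    y2 + 4y3 >= 1
    y1, y2, y3 >= 0

Solving the primal: x* = (6, 4).
  primal value c^T x* = 34.
Solving the dual: y* = (4, 0, 0.25).
  dual value b^T y* = 34.
Strong duality: c^T x* = b^T y*. Confirmed.

34


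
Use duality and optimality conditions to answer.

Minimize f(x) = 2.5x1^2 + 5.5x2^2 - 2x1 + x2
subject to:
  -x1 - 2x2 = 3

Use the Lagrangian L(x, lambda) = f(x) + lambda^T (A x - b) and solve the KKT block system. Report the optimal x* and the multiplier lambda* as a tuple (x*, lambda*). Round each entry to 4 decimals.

Form the Lagrangian:
  L(x, lambda) = (1/2) x^T Q x + c^T x + lambda^T (A x - b)
Stationarity (grad_x L = 0): Q x + c + A^T lambda = 0.
Primal feasibility: A x = b.

This gives the KKT block system:
  [ Q   A^T ] [ x     ]   [-c ]
  [ A    0  ] [ lambda ] = [ b ]

Solving the linear system:
  x*      = (-0.7419, -1.129)
  lambda* = (-5.7097)
  f(x*)   = 8.7419

x* = (-0.7419, -1.129), lambda* = (-5.7097)


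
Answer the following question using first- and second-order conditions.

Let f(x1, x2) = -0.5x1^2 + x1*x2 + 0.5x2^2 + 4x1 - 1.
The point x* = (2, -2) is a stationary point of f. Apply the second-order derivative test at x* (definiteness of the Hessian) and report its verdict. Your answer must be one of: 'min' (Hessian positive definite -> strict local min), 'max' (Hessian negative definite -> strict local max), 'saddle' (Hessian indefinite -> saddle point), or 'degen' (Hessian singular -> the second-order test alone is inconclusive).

Compute the Hessian H = grad^2 f:
  H = [[-1, 1], [1, 1]]
Verify stationarity: grad f(x*) = H x* + g = (0, 0).
Eigenvalues of H: -1.4142, 1.4142.
Eigenvalues have mixed signs, so H is indefinite -> x* is a saddle point.

saddle


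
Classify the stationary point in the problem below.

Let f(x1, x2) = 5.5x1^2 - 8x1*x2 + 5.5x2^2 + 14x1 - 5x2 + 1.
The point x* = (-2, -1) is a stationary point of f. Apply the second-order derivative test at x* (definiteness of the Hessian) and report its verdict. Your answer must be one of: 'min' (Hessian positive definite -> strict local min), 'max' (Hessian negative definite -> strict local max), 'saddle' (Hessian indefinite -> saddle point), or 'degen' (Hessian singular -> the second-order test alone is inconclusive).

Compute the Hessian H = grad^2 f:
  H = [[11, -8], [-8, 11]]
Verify stationarity: grad f(x*) = H x* + g = (0, 0).
Eigenvalues of H: 3, 19.
Both eigenvalues > 0, so H is positive definite -> x* is a strict local min.

min


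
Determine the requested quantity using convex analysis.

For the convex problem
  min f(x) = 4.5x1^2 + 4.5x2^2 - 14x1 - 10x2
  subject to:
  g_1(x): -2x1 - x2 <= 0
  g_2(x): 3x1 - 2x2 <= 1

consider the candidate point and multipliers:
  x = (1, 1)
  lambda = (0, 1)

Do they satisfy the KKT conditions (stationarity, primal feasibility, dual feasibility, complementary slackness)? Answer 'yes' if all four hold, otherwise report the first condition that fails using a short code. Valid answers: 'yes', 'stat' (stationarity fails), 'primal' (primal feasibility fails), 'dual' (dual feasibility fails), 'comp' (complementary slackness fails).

Gradient of f: grad f(x) = Q x + c = (-5, -1)
Constraint values g_i(x) = a_i^T x - b_i:
  g_1((1, 1)) = -3
  g_2((1, 1)) = 0
Stationarity residual: grad f(x) + sum_i lambda_i a_i = (-2, -3)
  -> stationarity FAILS
Primal feasibility (all g_i <= 0): OK
Dual feasibility (all lambda_i >= 0): OK
Complementary slackness (lambda_i * g_i(x) = 0 for all i): OK

Verdict: the first failing condition is stationarity -> stat.

stat


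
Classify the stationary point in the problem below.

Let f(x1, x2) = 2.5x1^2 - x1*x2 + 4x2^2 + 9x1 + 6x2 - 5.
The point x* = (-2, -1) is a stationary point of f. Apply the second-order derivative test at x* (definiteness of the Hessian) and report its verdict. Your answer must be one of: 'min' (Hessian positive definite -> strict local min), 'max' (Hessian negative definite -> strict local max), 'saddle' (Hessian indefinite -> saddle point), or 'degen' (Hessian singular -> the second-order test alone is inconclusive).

Compute the Hessian H = grad^2 f:
  H = [[5, -1], [-1, 8]]
Verify stationarity: grad f(x*) = H x* + g = (0, 0).
Eigenvalues of H: 4.6972, 8.3028.
Both eigenvalues > 0, so H is positive definite -> x* is a strict local min.

min


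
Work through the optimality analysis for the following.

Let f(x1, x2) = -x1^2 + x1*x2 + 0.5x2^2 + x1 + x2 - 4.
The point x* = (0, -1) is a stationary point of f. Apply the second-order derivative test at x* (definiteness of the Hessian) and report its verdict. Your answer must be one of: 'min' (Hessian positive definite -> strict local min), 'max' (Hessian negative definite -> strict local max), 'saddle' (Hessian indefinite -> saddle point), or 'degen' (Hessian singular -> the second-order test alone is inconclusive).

Compute the Hessian H = grad^2 f:
  H = [[-2, 1], [1, 1]]
Verify stationarity: grad f(x*) = H x* + g = (0, 0).
Eigenvalues of H: -2.3028, 1.3028.
Eigenvalues have mixed signs, so H is indefinite -> x* is a saddle point.

saddle


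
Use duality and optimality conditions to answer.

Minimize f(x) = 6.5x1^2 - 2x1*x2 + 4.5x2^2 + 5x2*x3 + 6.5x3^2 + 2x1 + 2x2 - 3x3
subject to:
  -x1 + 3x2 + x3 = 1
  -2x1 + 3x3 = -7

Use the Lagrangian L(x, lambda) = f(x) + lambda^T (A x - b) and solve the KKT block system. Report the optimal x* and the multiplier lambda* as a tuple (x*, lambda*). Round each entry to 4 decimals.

Form the Lagrangian:
  L(x, lambda) = (1/2) x^T Q x + c^T x + lambda^T (A x - b)
Stationarity (grad_x L = 0): Q x + c + A^T lambda = 0.
Primal feasibility: A x = b.

This gives the KKT block system:
  [ Q   A^T ] [ x     ]   [-c ]
  [ A    0  ] [ lambda ] = [ b ]

Solving the linear system:
  x*      = (0.9749, 1.2194, -1.6834)
  lambda* = (-0.8694, 6.5521)
  f(x*)   = 28.0866

x* = (0.9749, 1.2194, -1.6834), lambda* = (-0.8694, 6.5521)


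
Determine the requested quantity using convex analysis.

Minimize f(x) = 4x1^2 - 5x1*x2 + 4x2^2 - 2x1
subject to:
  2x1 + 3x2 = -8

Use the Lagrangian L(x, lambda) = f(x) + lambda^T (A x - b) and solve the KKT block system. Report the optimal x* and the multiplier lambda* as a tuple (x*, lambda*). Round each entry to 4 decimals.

Form the Lagrangian:
  L(x, lambda) = (1/2) x^T Q x + c^T x + lambda^T (A x - b)
Stationarity (grad_x L = 0): Q x + c + A^T lambda = 0.
Primal feasibility: A x = b.

This gives the KKT block system:
  [ Q   A^T ] [ x     ]   [-c ]
  [ A    0  ] [ lambda ] = [ b ]

Solving the linear system:
  x*      = (-1.4024, -1.7317)
  lambda* = (2.2805)
  f(x*)   = 10.5244

x* = (-1.4024, -1.7317), lambda* = (2.2805)


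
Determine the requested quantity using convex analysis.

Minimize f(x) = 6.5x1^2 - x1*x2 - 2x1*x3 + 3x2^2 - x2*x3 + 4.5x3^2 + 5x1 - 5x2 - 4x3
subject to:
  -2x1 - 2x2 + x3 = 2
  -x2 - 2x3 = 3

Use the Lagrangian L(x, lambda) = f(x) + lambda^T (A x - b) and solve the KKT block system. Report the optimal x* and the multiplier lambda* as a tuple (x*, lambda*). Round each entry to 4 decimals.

Form the Lagrangian:
  L(x, lambda) = (1/2) x^T Q x + c^T x + lambda^T (A x - b)
Stationarity (grad_x L = 0): Q x + c + A^T lambda = 0.
Primal feasibility: A x = b.

This gives the KKT block system:
  [ Q   A^T ] [ x     ]   [-c ]
  [ A    0  ] [ lambda ] = [ b ]

Solving the linear system:
  x*      = (-0.7484, -0.8013, -1.0994)
  lambda* = (-0.8647, -6.2304)
  f(x*)   = 12.5412

x* = (-0.7484, -0.8013, -1.0994), lambda* = (-0.8647, -6.2304)


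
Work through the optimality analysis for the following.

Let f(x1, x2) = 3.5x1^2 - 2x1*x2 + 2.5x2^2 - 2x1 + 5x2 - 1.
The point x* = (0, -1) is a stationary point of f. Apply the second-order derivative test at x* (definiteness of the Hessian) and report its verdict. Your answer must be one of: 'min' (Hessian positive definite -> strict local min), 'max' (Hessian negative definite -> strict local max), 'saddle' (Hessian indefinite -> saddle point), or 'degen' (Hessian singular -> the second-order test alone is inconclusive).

Compute the Hessian H = grad^2 f:
  H = [[7, -2], [-2, 5]]
Verify stationarity: grad f(x*) = H x* + g = (0, 0).
Eigenvalues of H: 3.7639, 8.2361.
Both eigenvalues > 0, so H is positive definite -> x* is a strict local min.

min


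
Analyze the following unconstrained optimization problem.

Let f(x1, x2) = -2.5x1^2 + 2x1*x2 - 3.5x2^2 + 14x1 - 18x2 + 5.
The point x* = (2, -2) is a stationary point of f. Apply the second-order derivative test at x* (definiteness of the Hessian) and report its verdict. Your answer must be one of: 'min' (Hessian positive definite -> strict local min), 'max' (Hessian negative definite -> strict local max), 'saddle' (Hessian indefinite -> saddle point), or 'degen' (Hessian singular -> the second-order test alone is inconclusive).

Compute the Hessian H = grad^2 f:
  H = [[-5, 2], [2, -7]]
Verify stationarity: grad f(x*) = H x* + g = (0, 0).
Eigenvalues of H: -8.2361, -3.7639.
Both eigenvalues < 0, so H is negative definite -> x* is a strict local max.

max


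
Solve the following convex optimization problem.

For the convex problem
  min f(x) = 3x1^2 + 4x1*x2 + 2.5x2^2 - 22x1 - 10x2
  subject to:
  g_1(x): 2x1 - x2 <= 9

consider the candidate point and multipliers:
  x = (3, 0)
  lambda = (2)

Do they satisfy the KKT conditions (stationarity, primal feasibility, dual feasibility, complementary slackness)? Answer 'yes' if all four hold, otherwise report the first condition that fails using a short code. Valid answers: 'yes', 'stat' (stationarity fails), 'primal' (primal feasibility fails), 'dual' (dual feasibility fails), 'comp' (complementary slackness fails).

Gradient of f: grad f(x) = Q x + c = (-4, 2)
Constraint values g_i(x) = a_i^T x - b_i:
  g_1((3, 0)) = -3
Stationarity residual: grad f(x) + sum_i lambda_i a_i = (0, 0)
  -> stationarity OK
Primal feasibility (all g_i <= 0): OK
Dual feasibility (all lambda_i >= 0): OK
Complementary slackness (lambda_i * g_i(x) = 0 for all i): FAILS

Verdict: the first failing condition is complementary_slackness -> comp.

comp


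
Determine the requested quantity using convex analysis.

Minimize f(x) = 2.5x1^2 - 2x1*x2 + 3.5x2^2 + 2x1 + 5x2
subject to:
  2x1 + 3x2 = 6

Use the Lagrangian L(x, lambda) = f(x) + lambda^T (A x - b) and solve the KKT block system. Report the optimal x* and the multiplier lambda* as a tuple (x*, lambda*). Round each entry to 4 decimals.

Form the Lagrangian:
  L(x, lambda) = (1/2) x^T Q x + c^T x + lambda^T (A x - b)
Stationarity (grad_x L = 0): Q x + c + A^T lambda = 0.
Primal feasibility: A x = b.

This gives the KKT block system:
  [ Q   A^T ] [ x     ]   [-c ]
  [ A    0  ] [ lambda ] = [ b ]

Solving the linear system:
  x*      = (1.3608, 1.0928)
  lambda* = (-3.3093)
  f(x*)   = 14.0206

x* = (1.3608, 1.0928), lambda* = (-3.3093)


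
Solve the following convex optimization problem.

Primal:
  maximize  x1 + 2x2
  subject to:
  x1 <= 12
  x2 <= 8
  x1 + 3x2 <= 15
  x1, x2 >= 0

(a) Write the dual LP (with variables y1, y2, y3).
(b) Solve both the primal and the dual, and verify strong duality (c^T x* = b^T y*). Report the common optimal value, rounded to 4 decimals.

The standard primal-dual pair for 'max c^T x s.t. A x <= b, x >= 0' is:
  Dual:  min b^T y  s.t.  A^T y >= c,  y >= 0.

So the dual LP is:
  minimize  12y1 + 8y2 + 15y3
  subject to:
    y1 + y3 >= 1
    y2 + 3y3 >= 2
    y1, y2, y3 >= 0

Solving the primal: x* = (12, 1).
  primal value c^T x* = 14.
Solving the dual: y* = (0.3333, 0, 0.6667).
  dual value b^T y* = 14.
Strong duality: c^T x* = b^T y*. Confirmed.

14


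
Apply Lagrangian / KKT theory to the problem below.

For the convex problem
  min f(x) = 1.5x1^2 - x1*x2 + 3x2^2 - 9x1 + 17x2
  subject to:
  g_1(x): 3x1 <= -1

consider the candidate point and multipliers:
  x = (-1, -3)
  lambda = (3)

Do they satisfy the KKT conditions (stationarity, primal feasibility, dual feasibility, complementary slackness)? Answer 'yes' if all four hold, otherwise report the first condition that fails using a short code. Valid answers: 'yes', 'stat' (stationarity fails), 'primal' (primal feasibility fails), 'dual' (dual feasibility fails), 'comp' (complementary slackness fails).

Gradient of f: grad f(x) = Q x + c = (-9, 0)
Constraint values g_i(x) = a_i^T x - b_i:
  g_1((-1, -3)) = -2
Stationarity residual: grad f(x) + sum_i lambda_i a_i = (0, 0)
  -> stationarity OK
Primal feasibility (all g_i <= 0): OK
Dual feasibility (all lambda_i >= 0): OK
Complementary slackness (lambda_i * g_i(x) = 0 for all i): FAILS

Verdict: the first failing condition is complementary_slackness -> comp.

comp


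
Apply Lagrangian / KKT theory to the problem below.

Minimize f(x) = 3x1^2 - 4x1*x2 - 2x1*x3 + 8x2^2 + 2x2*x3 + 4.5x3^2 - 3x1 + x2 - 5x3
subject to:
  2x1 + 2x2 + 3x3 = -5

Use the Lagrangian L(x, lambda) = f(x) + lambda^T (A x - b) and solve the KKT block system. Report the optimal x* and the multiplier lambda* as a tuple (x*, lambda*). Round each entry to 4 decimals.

Form the Lagrangian:
  L(x, lambda) = (1/2) x^T Q x + c^T x + lambda^T (A x - b)
Stationarity (grad_x L = 0): Q x + c + A^T lambda = 0.
Primal feasibility: A x = b.

This gives the KKT block system:
  [ Q   A^T ] [ x     ]   [-c ]
  [ A    0  ] [ lambda ] = [ b ]

Solving the linear system:
  x*      = (-1.0789, -0.6346, -0.5243)
  lambda* = (2.9433)
  f(x*)   = 9.9701

x* = (-1.0789, -0.6346, -0.5243), lambda* = (2.9433)


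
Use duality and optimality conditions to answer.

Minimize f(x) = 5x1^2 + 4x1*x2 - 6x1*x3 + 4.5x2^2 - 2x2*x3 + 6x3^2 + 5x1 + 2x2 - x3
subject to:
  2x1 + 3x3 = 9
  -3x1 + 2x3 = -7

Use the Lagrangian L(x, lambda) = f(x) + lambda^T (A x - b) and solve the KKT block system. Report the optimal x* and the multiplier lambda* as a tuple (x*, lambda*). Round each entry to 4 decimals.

Form the Lagrangian:
  L(x, lambda) = (1/2) x^T Q x + c^T x + lambda^T (A x - b)
Stationarity (grad_x L = 0): Q x + c + A^T lambda = 0.
Primal feasibility: A x = b.

This gives the KKT block system:
  [ Q   A^T ] [ x     ]   [-c ]
  [ A    0  ] [ lambda ] = [ b ]

Solving the linear system:
  x*      = (3, -1.3333, 1)
  lambda* = (-2.641, 6.1282)
  f(x*)   = 39

x* = (3, -1.3333, 1), lambda* = (-2.641, 6.1282)


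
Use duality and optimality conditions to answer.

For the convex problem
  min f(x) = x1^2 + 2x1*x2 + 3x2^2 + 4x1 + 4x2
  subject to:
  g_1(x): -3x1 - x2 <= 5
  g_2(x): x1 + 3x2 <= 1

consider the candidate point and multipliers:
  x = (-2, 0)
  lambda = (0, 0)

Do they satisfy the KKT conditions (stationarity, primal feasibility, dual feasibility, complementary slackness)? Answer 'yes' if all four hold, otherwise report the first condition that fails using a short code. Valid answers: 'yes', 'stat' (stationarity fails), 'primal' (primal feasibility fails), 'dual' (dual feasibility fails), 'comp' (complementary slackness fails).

Gradient of f: grad f(x) = Q x + c = (0, 0)
Constraint values g_i(x) = a_i^T x - b_i:
  g_1((-2, 0)) = 1
  g_2((-2, 0)) = -3
Stationarity residual: grad f(x) + sum_i lambda_i a_i = (0, 0)
  -> stationarity OK
Primal feasibility (all g_i <= 0): FAILS
Dual feasibility (all lambda_i >= 0): OK
Complementary slackness (lambda_i * g_i(x) = 0 for all i): OK

Verdict: the first failing condition is primal_feasibility -> primal.

primal


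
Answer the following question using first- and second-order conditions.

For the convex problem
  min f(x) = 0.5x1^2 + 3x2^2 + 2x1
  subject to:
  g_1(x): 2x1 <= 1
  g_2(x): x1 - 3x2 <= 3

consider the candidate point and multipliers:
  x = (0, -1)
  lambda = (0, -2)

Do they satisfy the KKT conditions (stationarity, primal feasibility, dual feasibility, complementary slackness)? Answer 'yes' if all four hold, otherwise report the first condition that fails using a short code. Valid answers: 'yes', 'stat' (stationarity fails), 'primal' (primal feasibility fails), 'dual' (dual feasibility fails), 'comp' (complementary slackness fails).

Gradient of f: grad f(x) = Q x + c = (2, -6)
Constraint values g_i(x) = a_i^T x - b_i:
  g_1((0, -1)) = -1
  g_2((0, -1)) = 0
Stationarity residual: grad f(x) + sum_i lambda_i a_i = (0, 0)
  -> stationarity OK
Primal feasibility (all g_i <= 0): OK
Dual feasibility (all lambda_i >= 0): FAILS
Complementary slackness (lambda_i * g_i(x) = 0 for all i): OK

Verdict: the first failing condition is dual_feasibility -> dual.

dual


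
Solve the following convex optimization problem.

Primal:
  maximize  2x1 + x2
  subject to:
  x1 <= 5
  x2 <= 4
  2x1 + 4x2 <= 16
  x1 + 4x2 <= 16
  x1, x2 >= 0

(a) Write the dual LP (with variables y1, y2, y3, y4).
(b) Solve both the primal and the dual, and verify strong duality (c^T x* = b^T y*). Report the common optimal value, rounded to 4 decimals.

The standard primal-dual pair for 'max c^T x s.t. A x <= b, x >= 0' is:
  Dual:  min b^T y  s.t.  A^T y >= c,  y >= 0.

So the dual LP is:
  minimize  5y1 + 4y2 + 16y3 + 16y4
  subject to:
    y1 + 2y3 + y4 >= 2
    y2 + 4y3 + 4y4 >= 1
    y1, y2, y3, y4 >= 0

Solving the primal: x* = (5, 1.5).
  primal value c^T x* = 11.5.
Solving the dual: y* = (1.5, 0, 0.25, 0).
  dual value b^T y* = 11.5.
Strong duality: c^T x* = b^T y*. Confirmed.

11.5


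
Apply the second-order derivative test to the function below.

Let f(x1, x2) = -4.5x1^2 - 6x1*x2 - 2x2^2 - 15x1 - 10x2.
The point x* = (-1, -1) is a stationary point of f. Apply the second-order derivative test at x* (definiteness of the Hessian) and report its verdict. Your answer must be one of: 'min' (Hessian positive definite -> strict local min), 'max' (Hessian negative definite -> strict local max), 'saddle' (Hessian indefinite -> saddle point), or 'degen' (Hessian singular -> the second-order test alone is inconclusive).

Compute the Hessian H = grad^2 f:
  H = [[-9, -6], [-6, -4]]
Verify stationarity: grad f(x*) = H x* + g = (0, 0).
Eigenvalues of H: -13, 0.
H has a zero eigenvalue (singular; negative semidefinite but not definite), so H is neither positive definite, negative definite, nor indefinite. The second-order test alone is inconclusive -> degen.
(Indeed, f is constant along the null direction of H through x*, so x* is not a strict local extremum.)

degen


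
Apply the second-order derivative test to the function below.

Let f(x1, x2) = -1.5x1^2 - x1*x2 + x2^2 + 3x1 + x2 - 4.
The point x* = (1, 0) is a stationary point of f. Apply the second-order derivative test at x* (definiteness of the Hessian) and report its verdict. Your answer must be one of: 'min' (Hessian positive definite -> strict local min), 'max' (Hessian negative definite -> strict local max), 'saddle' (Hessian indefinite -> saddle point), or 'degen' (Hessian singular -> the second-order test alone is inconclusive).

Compute the Hessian H = grad^2 f:
  H = [[-3, -1], [-1, 2]]
Verify stationarity: grad f(x*) = H x* + g = (0, 0).
Eigenvalues of H: -3.1926, 2.1926.
Eigenvalues have mixed signs, so H is indefinite -> x* is a saddle point.

saddle


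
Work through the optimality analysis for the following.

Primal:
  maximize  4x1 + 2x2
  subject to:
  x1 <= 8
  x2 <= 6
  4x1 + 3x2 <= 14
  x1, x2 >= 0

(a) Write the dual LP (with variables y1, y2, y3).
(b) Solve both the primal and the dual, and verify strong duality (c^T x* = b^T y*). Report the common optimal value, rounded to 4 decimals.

The standard primal-dual pair for 'max c^T x s.t. A x <= b, x >= 0' is:
  Dual:  min b^T y  s.t.  A^T y >= c,  y >= 0.

So the dual LP is:
  minimize  8y1 + 6y2 + 14y3
  subject to:
    y1 + 4y3 >= 4
    y2 + 3y3 >= 2
    y1, y2, y3 >= 0

Solving the primal: x* = (3.5, 0).
  primal value c^T x* = 14.
Solving the dual: y* = (0, 0, 1).
  dual value b^T y* = 14.
Strong duality: c^T x* = b^T y*. Confirmed.

14


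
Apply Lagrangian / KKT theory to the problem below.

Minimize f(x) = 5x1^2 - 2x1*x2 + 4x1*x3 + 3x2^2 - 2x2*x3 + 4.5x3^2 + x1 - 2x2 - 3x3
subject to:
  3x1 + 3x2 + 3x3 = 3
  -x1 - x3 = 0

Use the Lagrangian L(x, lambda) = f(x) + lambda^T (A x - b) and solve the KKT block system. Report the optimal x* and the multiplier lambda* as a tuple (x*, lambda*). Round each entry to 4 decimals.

Form the Lagrangian:
  L(x, lambda) = (1/2) x^T Q x + c^T x + lambda^T (A x - b)
Stationarity (grad_x L = 0): Q x + c + A^T lambda = 0.
Primal feasibility: A x = b.

This gives the KKT block system:
  [ Q   A^T ] [ x     ]   [-c ]
  [ A    0  ] [ lambda ] = [ b ]

Solving the linear system:
  x*      = (-0.3636, 1, 0.3636)
  lambda* = (-1.3333, -7.1818)
  f(x*)   = 0.2727

x* = (-0.3636, 1, 0.3636), lambda* = (-1.3333, -7.1818)


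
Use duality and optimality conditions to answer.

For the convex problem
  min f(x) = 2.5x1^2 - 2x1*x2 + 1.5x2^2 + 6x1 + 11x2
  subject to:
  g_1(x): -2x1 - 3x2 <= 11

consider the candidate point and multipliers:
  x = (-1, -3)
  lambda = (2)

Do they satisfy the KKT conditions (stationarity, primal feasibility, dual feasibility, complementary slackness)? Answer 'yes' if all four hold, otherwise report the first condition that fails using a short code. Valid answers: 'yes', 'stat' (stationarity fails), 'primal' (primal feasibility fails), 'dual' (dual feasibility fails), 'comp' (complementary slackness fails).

Gradient of f: grad f(x) = Q x + c = (7, 4)
Constraint values g_i(x) = a_i^T x - b_i:
  g_1((-1, -3)) = 0
Stationarity residual: grad f(x) + sum_i lambda_i a_i = (3, -2)
  -> stationarity FAILS
Primal feasibility (all g_i <= 0): OK
Dual feasibility (all lambda_i >= 0): OK
Complementary slackness (lambda_i * g_i(x) = 0 for all i): OK

Verdict: the first failing condition is stationarity -> stat.

stat


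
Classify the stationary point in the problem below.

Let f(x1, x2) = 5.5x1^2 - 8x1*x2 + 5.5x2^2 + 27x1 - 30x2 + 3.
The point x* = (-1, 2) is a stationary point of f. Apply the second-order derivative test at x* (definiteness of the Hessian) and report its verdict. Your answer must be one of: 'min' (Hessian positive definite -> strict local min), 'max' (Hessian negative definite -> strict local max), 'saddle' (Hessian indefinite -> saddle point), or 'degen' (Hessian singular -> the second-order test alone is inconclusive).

Compute the Hessian H = grad^2 f:
  H = [[11, -8], [-8, 11]]
Verify stationarity: grad f(x*) = H x* + g = (0, 0).
Eigenvalues of H: 3, 19.
Both eigenvalues > 0, so H is positive definite -> x* is a strict local min.

min


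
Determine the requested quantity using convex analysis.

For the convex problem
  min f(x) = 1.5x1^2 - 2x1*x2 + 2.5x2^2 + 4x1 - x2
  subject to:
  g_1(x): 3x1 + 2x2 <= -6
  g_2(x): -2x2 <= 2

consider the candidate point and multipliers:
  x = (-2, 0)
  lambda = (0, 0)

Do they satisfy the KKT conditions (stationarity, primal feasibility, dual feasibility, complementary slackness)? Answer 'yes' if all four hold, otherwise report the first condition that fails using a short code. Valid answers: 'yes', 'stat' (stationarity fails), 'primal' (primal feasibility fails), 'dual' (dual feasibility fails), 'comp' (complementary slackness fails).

Gradient of f: grad f(x) = Q x + c = (-2, 3)
Constraint values g_i(x) = a_i^T x - b_i:
  g_1((-2, 0)) = 0
  g_2((-2, 0)) = -2
Stationarity residual: grad f(x) + sum_i lambda_i a_i = (-2, 3)
  -> stationarity FAILS
Primal feasibility (all g_i <= 0): OK
Dual feasibility (all lambda_i >= 0): OK
Complementary slackness (lambda_i * g_i(x) = 0 for all i): OK

Verdict: the first failing condition is stationarity -> stat.

stat


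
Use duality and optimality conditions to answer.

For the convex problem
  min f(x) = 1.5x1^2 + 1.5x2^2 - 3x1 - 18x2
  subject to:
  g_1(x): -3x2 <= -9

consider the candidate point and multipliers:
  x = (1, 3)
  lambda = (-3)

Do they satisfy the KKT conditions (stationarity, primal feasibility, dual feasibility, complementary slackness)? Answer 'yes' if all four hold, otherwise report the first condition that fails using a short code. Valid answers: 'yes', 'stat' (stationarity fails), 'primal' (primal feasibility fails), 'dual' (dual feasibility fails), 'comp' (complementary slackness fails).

Gradient of f: grad f(x) = Q x + c = (0, -9)
Constraint values g_i(x) = a_i^T x - b_i:
  g_1((1, 3)) = 0
Stationarity residual: grad f(x) + sum_i lambda_i a_i = (0, 0)
  -> stationarity OK
Primal feasibility (all g_i <= 0): OK
Dual feasibility (all lambda_i >= 0): FAILS
Complementary slackness (lambda_i * g_i(x) = 0 for all i): OK

Verdict: the first failing condition is dual_feasibility -> dual.

dual


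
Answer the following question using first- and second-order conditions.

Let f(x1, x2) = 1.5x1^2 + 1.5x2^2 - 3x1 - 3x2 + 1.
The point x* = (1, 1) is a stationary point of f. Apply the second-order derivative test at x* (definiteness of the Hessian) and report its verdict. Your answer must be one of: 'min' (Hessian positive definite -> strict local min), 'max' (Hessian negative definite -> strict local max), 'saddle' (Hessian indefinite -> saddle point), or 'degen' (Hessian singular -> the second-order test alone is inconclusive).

Compute the Hessian H = grad^2 f:
  H = [[3, 0], [0, 3]]
Verify stationarity: grad f(x*) = H x* + g = (0, 0).
Eigenvalues of H: 3, 3.
Both eigenvalues > 0, so H is positive definite -> x* is a strict local min.

min


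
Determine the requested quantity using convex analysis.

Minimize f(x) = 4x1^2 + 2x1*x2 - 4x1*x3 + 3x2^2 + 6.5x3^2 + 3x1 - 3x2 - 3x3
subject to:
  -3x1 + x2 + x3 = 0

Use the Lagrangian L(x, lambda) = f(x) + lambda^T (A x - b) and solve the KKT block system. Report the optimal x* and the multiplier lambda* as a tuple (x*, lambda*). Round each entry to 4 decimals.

Form the Lagrangian:
  L(x, lambda) = (1/2) x^T Q x + c^T x + lambda^T (A x - b)
Stationarity (grad_x L = 0): Q x + c + A^T lambda = 0.
Primal feasibility: A x = b.

This gives the KKT block system:
  [ Q   A^T ] [ x     ]   [-c ]
  [ A    0  ] [ lambda ] = [ b ]

Solving the linear system:
  x*      = (0.1373, 0.2386, 0.1735)
  lambda* = (1.294)
  f(x*)   = -0.412

x* = (0.1373, 0.2386, 0.1735), lambda* = (1.294)


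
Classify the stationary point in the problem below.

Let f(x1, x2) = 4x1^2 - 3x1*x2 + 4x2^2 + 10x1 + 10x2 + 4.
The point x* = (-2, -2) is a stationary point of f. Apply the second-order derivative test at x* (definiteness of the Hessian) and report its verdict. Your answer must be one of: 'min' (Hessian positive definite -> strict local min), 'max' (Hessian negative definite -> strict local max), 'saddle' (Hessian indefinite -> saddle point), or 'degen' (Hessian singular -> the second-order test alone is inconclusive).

Compute the Hessian H = grad^2 f:
  H = [[8, -3], [-3, 8]]
Verify stationarity: grad f(x*) = H x* + g = (0, 0).
Eigenvalues of H: 5, 11.
Both eigenvalues > 0, so H is positive definite -> x* is a strict local min.

min


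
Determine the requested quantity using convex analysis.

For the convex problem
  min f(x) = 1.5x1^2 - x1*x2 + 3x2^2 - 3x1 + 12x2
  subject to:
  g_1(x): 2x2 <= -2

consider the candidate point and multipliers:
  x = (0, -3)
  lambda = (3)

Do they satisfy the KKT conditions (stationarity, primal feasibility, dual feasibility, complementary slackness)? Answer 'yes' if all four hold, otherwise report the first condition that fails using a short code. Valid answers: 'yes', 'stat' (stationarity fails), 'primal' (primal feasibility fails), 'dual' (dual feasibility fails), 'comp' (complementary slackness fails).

Gradient of f: grad f(x) = Q x + c = (0, -6)
Constraint values g_i(x) = a_i^T x - b_i:
  g_1((0, -3)) = -4
Stationarity residual: grad f(x) + sum_i lambda_i a_i = (0, 0)
  -> stationarity OK
Primal feasibility (all g_i <= 0): OK
Dual feasibility (all lambda_i >= 0): OK
Complementary slackness (lambda_i * g_i(x) = 0 for all i): FAILS

Verdict: the first failing condition is complementary_slackness -> comp.

comp


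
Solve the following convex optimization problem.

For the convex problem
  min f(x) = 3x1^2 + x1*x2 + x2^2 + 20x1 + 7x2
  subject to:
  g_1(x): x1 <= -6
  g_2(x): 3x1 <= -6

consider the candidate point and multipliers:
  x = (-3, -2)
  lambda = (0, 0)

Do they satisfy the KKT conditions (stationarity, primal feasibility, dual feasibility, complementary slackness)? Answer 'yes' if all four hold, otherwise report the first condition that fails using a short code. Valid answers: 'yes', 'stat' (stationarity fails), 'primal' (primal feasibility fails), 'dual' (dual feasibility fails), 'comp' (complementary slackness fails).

Gradient of f: grad f(x) = Q x + c = (0, 0)
Constraint values g_i(x) = a_i^T x - b_i:
  g_1((-3, -2)) = 3
  g_2((-3, -2)) = -3
Stationarity residual: grad f(x) + sum_i lambda_i a_i = (0, 0)
  -> stationarity OK
Primal feasibility (all g_i <= 0): FAILS
Dual feasibility (all lambda_i >= 0): OK
Complementary slackness (lambda_i * g_i(x) = 0 for all i): OK

Verdict: the first failing condition is primal_feasibility -> primal.

primal


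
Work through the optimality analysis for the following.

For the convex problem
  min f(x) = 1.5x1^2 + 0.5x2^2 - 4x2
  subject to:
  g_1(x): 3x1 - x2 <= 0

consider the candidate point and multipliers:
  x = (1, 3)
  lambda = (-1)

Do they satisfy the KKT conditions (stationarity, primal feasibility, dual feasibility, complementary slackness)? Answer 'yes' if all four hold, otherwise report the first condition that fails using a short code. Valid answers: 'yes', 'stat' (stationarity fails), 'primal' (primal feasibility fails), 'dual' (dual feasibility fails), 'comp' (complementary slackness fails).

Gradient of f: grad f(x) = Q x + c = (3, -1)
Constraint values g_i(x) = a_i^T x - b_i:
  g_1((1, 3)) = 0
Stationarity residual: grad f(x) + sum_i lambda_i a_i = (0, 0)
  -> stationarity OK
Primal feasibility (all g_i <= 0): OK
Dual feasibility (all lambda_i >= 0): FAILS
Complementary slackness (lambda_i * g_i(x) = 0 for all i): OK

Verdict: the first failing condition is dual_feasibility -> dual.

dual


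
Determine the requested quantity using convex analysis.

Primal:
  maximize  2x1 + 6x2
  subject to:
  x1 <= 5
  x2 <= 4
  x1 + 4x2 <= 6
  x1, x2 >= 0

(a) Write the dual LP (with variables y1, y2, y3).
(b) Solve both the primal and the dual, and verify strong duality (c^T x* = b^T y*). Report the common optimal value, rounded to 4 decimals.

The standard primal-dual pair for 'max c^T x s.t. A x <= b, x >= 0' is:
  Dual:  min b^T y  s.t.  A^T y >= c,  y >= 0.

So the dual LP is:
  minimize  5y1 + 4y2 + 6y3
  subject to:
    y1 + y3 >= 2
    y2 + 4y3 >= 6
    y1, y2, y3 >= 0

Solving the primal: x* = (5, 0.25).
  primal value c^T x* = 11.5.
Solving the dual: y* = (0.5, 0, 1.5).
  dual value b^T y* = 11.5.
Strong duality: c^T x* = b^T y*. Confirmed.

11.5


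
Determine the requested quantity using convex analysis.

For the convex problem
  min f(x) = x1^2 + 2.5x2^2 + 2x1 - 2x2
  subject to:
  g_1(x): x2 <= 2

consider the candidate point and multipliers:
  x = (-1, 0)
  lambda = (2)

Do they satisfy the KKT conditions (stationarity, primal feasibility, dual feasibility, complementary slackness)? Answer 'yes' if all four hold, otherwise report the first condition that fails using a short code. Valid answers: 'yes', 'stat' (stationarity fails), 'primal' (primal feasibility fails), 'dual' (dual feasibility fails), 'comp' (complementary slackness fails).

Gradient of f: grad f(x) = Q x + c = (0, -2)
Constraint values g_i(x) = a_i^T x - b_i:
  g_1((-1, 0)) = -2
Stationarity residual: grad f(x) + sum_i lambda_i a_i = (0, 0)
  -> stationarity OK
Primal feasibility (all g_i <= 0): OK
Dual feasibility (all lambda_i >= 0): OK
Complementary slackness (lambda_i * g_i(x) = 0 for all i): FAILS

Verdict: the first failing condition is complementary_slackness -> comp.

comp


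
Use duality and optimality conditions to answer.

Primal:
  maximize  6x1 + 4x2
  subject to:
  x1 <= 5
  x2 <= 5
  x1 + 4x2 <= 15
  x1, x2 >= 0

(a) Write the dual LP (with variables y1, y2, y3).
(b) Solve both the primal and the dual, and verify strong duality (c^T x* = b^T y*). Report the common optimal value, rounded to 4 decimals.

The standard primal-dual pair for 'max c^T x s.t. A x <= b, x >= 0' is:
  Dual:  min b^T y  s.t.  A^T y >= c,  y >= 0.

So the dual LP is:
  minimize  5y1 + 5y2 + 15y3
  subject to:
    y1 + y3 >= 6
    y2 + 4y3 >= 4
    y1, y2, y3 >= 0

Solving the primal: x* = (5, 2.5).
  primal value c^T x* = 40.
Solving the dual: y* = (5, 0, 1).
  dual value b^T y* = 40.
Strong duality: c^T x* = b^T y*. Confirmed.

40


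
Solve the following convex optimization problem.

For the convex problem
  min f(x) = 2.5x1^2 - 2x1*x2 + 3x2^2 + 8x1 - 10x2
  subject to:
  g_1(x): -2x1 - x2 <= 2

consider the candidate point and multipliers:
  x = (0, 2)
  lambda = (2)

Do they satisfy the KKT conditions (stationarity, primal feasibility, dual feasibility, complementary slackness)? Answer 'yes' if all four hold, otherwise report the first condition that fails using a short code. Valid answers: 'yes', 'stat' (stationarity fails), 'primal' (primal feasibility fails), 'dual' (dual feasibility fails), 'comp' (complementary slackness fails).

Gradient of f: grad f(x) = Q x + c = (4, 2)
Constraint values g_i(x) = a_i^T x - b_i:
  g_1((0, 2)) = -4
Stationarity residual: grad f(x) + sum_i lambda_i a_i = (0, 0)
  -> stationarity OK
Primal feasibility (all g_i <= 0): OK
Dual feasibility (all lambda_i >= 0): OK
Complementary slackness (lambda_i * g_i(x) = 0 for all i): FAILS

Verdict: the first failing condition is complementary_slackness -> comp.

comp
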